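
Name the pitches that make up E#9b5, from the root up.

E#9b5: dominant ninth flat five on E#.
- root: E#
- major 3rd: G##
- diminished 5th: B
- minor 7th: D#
- major 9th: F##

E# – G## – B – D# – F##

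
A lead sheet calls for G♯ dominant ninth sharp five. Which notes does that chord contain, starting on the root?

G-sharp, B-sharp, D-double-sharp, F-sharp, A-sharp

Root G-sharp, quality dominant ninth sharp five:
G-sharp — root
B-sharp — major 3rd
D-double-sharp — augmented 5th
F-sharp — minor 7th
A-sharp — major 9th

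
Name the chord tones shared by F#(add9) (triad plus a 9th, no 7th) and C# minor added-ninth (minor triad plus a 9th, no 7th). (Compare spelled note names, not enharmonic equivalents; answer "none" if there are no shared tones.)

F#(add9): F♯ A♯ C♯ G♯
C# minor added-ninth: C♯ E G♯ D♯
Common to both → C♯, G♯.

C♯  G♯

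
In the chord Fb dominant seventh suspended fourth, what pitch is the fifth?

Root of Fb dominant seventh suspended fourth = F-flat. The 5th is a perfect 5th: F-flat up a perfect 5th → C-flat.

C-flat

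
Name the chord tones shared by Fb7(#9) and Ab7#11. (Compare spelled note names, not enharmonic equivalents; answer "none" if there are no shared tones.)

Ab

Fb7(#9) = Fb, Ab, Cb, Ebb, G.
Ab7#11 = Ab, C, Eb, Gb, D.
Shared: Ab.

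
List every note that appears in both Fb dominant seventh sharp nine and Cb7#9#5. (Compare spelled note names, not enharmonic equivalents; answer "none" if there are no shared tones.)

Fb dominant seventh sharp nine: Fb Ab Cb Ebb G
Cb7#9#5: Cb Eb G Bbb D
Common to both → Cb, G.

Cb, G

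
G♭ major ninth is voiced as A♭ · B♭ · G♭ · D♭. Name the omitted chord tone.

G♭ major ninth = G♭, B♭, D♭, F, A♭. The voicing lacks the 7th (major 7th), F.

F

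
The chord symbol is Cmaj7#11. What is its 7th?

B

Root of Cmaj7#11 = C. The 7th is a major 7th: C up a major 7th → B.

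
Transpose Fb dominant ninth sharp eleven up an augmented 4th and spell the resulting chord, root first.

B-flat  D  F  A-flat  C  E

An augmented 4th up from F-flat is B-flat, so the new chord is B-flat dominant ninth sharp eleven.
Root: B-flat
Major 3rd (3rd): D
Perfect 5th (5th): F
Minor 7th (7th): A-flat
Major 9th (9th): C
Augmented 11th (11th): E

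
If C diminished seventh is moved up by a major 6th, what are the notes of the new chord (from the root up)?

C up a major 6th → A. New chord: A diminished seventh.
root → A
3rd (minor 3rd) → C
5th (diminished 5th) → Eb
7th (diminished 7th) → Gb

A – C – Eb – Gb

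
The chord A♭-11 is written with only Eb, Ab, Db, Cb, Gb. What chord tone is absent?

A♭-11 = Ab, Cb, Eb, Gb, Bb, Db. The voicing lacks the 9th (major 9th), Bb.

Bb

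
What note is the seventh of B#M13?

A##

Root of B#M13 = B#. The 7th is a major 7th: B# up a major 7th → A##.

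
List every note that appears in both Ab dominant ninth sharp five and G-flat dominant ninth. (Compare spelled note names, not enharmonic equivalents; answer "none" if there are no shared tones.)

Ab dominant ninth sharp five = A-flat, C, E, G-flat, B-flat.
G-flat dominant ninth = G-flat, B-flat, D-flat, F-flat, A-flat.
Shared: A-flat, G-flat, B-flat.

A-flat, G-flat, B-flat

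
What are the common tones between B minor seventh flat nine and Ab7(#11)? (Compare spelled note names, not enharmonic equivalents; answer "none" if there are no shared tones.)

D  C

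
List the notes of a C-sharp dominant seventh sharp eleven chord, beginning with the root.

C♯ E♯ G♯ B F𝄪

Root C♯, quality dominant seventh sharp eleven:
C♯ — root
E♯ — major 3rd
G♯ — perfect 5th
B — minor 7th
F𝄪 — augmented 11th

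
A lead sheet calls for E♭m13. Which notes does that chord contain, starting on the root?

E♭, G♭, B♭, D♭, F, A♭, C

E♭m13 is a minor thirteenth built on E♭.
E♭ — root
G♭ — minor 3rd
B♭ — perfect 5th
D♭ — minor 7th
F — major 9th
A♭ — perfect 11th
C — major 13th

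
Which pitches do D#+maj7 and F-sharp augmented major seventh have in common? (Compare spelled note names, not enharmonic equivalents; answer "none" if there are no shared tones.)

D#+maj7 = D#, F##, A##, C##.
F-sharp augmented major seventh = F#, A#, C##, E#.
Shared: C##.

C##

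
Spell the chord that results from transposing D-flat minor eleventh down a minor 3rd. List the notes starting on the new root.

B♭ – D♭ – F – A♭ – C – E♭

A minor 3rd down from D♭ is B♭, so the new chord is B♭ minor eleventh.
Root: B♭
Minor 3rd (3rd): D♭
Perfect 5th (5th): F
Minor 7th (7th): A♭
Major 9th (9th): C
Perfect 11th (11th): E♭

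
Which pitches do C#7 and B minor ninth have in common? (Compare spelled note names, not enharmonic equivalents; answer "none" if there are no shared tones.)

C#7: C♯ E♯ G♯ B
B minor ninth: B D F♯ A C♯
Common to both → C♯, B.

C♯ B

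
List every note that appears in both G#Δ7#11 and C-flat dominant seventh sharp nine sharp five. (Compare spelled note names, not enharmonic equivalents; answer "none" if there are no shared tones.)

none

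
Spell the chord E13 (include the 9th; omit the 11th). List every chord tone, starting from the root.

E  G♯  B  D  F♯  C♯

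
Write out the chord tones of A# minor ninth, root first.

A#  C#  E#  G#  B#

A# minor ninth is a minor ninth built on A#.
Root: A#
Minor 3rd (3rd): C#
Perfect 5th (5th): E#
Minor 7th (7th): G#
Major 9th (9th): B#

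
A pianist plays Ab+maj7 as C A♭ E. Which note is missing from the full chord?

The full Ab+maj7 chord is A♭, C, E, G.
Comparing with the voicing, the major 7th (7th) — G — is absent.

G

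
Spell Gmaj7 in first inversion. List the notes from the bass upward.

In root position, Gmaj7 is G–B–D–F#.
First inversion puts the third (B) in the bass.

B D F# G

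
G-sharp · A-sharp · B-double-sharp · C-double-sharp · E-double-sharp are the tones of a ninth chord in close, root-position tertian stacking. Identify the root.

Stacking in thirds gives A-sharp – C-double-sharp – E-double-sharp – G-sharp – B-double-sharp, so A-sharp is the root — A-sharp dominant seventh sharp nine sharp five.

A-sharp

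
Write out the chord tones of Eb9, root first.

Eb9 is a dominant ninth built on Eb.
root → Eb
3rd (major 3rd) → G
5th (perfect 5th) → Bb
7th (minor 7th) → Db
9th (major 9th) → F

Eb – G – Bb – Db – F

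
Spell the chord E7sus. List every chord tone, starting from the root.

E, A, B, D

Root E, quality dominant seventh suspended fourth:
E — root
A — perfect 4th
B — perfect 5th
D — minor 7th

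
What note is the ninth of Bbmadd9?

C

Root of Bbmadd9 = Bb. The 9th is a major 9th: Bb up a major 9th → C.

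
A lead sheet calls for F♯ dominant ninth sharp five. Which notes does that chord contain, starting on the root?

F-sharp A-sharp C-double-sharp E G-sharp

Root F-sharp, quality dominant ninth sharp five:
root → F-sharp
3rd (major 3rd) → A-sharp
5th (augmented 5th) → C-double-sharp
7th (minor 7th) → E
9th (major 9th) → G-sharp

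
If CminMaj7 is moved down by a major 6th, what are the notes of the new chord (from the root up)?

Eb – Gb – Bb – D

A major 6th down from C is Eb, so the new chord is Eb minor-major seventh.
Eb — root
Gb — minor 3rd
Bb — perfect 5th
D — major 7th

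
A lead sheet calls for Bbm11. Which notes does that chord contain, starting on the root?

Bbm11: minor eleventh on Bb.
- root: Bb
- minor 3rd: Db
- perfect 5th: F
- minor 7th: Ab
- major 9th: C
- perfect 11th: Eb

Bb, Db, F, Ab, C, Eb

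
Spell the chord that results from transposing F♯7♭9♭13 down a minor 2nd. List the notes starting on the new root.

F♯ down a minor 2nd → E♯. New chord: E♯ dominant seventh flat nine flat thirteen.
Root: E♯
Major 3rd (3rd): G𝄪
Perfect 5th (5th): B♯
Minor 7th (7th): D♯
Minor 9th (9th): F♯
Minor 13th (13th): C♯

E♯ G𝄪 B♯ D♯ F♯ C♯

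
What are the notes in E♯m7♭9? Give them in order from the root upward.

Root E#, quality minor seventh flat nine:
Root: E#
Minor 3rd (3rd): G#
Perfect 5th (5th): B#
Minor 7th (7th): D#
Minor 9th (9th): F#

E# – G# – B# – D# – F#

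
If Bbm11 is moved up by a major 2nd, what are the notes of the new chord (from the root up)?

B♭ up a major 2nd → C. New chord: C minor eleventh.
C — root
E♭ — minor 3rd
G — perfect 5th
B♭ — minor 7th
D — major 9th
F — perfect 11th

C  E♭  G  B♭  D  F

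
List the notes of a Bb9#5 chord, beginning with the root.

Bb  D  F#  Ab  C

Bb9#5: dominant ninth sharp five on Bb.
- root: Bb
- major 3rd: D
- augmented 5th: F#
- minor 7th: Ab
- major 9th: C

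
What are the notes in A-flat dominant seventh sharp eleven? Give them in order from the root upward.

A-flat dominant seventh sharp eleven: dominant seventh sharp eleven on A-flat.
A-flat — root
C — major 3rd
E-flat — perfect 5th
G-flat — minor 7th
D — augmented 11th

A-flat, C, E-flat, G-flat, D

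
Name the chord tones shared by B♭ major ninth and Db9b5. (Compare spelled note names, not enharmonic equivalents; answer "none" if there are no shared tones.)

F

B♭ major ninth: Bb D F A C
Db9b5: Db F Abb Cb Eb
Common to both → F.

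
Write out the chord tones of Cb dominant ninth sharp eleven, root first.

C♭  E♭  G♭  B𝄫  D♭  F

Cb dominant ninth sharp eleven is a dominant ninth sharp eleven built on C♭.
Root: C♭
Major 3rd (3rd): E♭
Perfect 5th (5th): G♭
Minor 7th (7th): B𝄫
Major 9th (9th): D♭
Augmented 11th (11th): F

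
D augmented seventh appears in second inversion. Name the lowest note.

A-sharp

D augmented seventh = D–F-sharp–A-sharp–C. Second inversion → fifth in the bass = A-sharp.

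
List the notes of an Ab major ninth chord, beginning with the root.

Ab major ninth: major ninth on A-flat.
- root: A-flat
- major 3rd: C
- perfect 5th: E-flat
- major 7th: G
- major 9th: B-flat

A-flat C E-flat G B-flat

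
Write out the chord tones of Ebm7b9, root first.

E♭  G♭  B♭  D♭  F♭

Ebm7b9 is a minor seventh flat nine built on E♭.
- root: E♭
- minor 3rd: G♭
- perfect 5th: B♭
- minor 7th: D♭
- minor 9th: F♭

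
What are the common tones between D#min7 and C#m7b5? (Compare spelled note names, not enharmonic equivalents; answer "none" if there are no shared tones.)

D#min7 = D#, F#, A#, C#.
C#m7b5 = C#, E, G, B.
Shared: C#.

C#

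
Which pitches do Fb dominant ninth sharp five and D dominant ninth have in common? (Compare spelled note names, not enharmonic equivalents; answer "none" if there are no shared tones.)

C

Fb dominant ninth sharp five = Fb, Ab, C, Ebb, Gb.
D dominant ninth = D, F#, A, C, E.
Shared: C.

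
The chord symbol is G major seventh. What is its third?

Root of G major seventh = G. The 3rd is a major 3rd: G up a major 3rd → B.

B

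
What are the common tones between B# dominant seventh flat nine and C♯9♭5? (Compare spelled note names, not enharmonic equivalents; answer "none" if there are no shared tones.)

B# dominant seventh flat nine = B#, D##, F##, A#, C#.
C♯9♭5 = C#, E#, G, B, D#.
Shared: C#.

C#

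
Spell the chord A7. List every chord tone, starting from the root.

A  C#  E  G

Root A, quality dominant seventh:
Root: A
Major 3rd (3rd): C#
Perfect 5th (5th): E
Minor 7th (7th): G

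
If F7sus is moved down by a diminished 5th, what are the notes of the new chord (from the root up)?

B – E – F# – A

A diminished 5th down from F is B, so the new chord is B dominant seventh suspended fourth.
Root: B
Perfect 4th (4th): E
Perfect 5th (5th): F#
Minor 7th (7th): A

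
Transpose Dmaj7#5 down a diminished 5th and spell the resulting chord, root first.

Transposed root: D → G♯ (diminished 5th down). So we spell G♯ augmented major seventh:
root → G♯
3rd (major 3rd) → B♯
5th (augmented 5th) → D𝄪
7th (major 7th) → F𝄪

G♯, B♯, D𝄪, F𝄪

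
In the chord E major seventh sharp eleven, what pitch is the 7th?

D-sharp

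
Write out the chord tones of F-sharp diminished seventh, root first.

F-sharp – A – C – E-flat

Root F-sharp, quality diminished seventh:
Root: F-sharp
Minor 3rd (3rd): A
Diminished 5th (5th): C
Diminished 7th (7th): E-flat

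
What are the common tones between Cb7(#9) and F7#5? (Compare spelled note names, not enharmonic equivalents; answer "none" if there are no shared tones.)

Eb

Cb7(#9): Cb Eb Gb Bbb D
F7#5: F A C# Eb
Common to both → Eb.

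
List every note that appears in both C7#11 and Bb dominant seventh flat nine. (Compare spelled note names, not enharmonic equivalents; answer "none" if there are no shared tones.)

C7#11 = C, E, G, Bb, F#.
Bb dominant seventh flat nine = Bb, D, F, Ab, Cb.
Shared: Bb.

Bb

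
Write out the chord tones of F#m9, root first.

F#m9 is a minor ninth built on F♯.
- root: F♯
- minor 3rd: A
- perfect 5th: C♯
- minor 7th: E
- major 9th: G♯

F♯, A, C♯, E, G♯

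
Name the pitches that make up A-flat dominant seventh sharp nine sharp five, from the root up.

A-flat dominant seventh sharp nine sharp five is a dominant seventh sharp nine sharp five built on A-flat.
Root: A-flat
Major 3rd (3rd): C
Augmented 5th (5th): E
Minor 7th (7th): G-flat
Augmented 9th (9th): B

A-flat – C – E – G-flat – B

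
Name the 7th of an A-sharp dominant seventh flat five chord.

G-sharp

A-sharp dominant seventh flat five is built on A-sharp; its 7th is a minor 7th above the root.
A seventh above A uses the letter G, and the minor 7th above A-sharp is G-sharp.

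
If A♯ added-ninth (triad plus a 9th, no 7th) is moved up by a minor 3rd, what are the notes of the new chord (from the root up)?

A minor 3rd up from A-sharp is C-sharp, so the new chord is C-sharp added-ninth.
root → C-sharp
3rd (major 3rd) → E-sharp
5th (perfect 5th) → G-sharp
9th (major 9th) → D-sharp

C-sharp E-sharp G-sharp D-sharp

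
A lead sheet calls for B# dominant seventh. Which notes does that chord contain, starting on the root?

B-sharp D-double-sharp F-double-sharp A-sharp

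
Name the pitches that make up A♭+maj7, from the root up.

Ab, C, E, G

Root Ab, quality augmented major seventh:
Ab — root
C — major 3rd
E — augmented 5th
G — major 7th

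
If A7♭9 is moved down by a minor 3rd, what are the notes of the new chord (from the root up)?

F# A# C# E G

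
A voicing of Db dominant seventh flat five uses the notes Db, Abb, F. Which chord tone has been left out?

The full Db dominant seventh flat five chord is Db, F, Abb, Cb.
Comparing with the voicing, the minor 7th (7th) — Cb — is absent.

Cb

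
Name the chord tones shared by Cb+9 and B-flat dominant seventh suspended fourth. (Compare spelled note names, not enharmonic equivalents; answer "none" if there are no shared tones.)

Eb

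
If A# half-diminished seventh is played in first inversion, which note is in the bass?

C-sharp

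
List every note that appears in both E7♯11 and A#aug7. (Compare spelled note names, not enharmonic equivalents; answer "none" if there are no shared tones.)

E7♯11 = E, G♯, B, D, A♯.
A#aug7 = A♯, C𝄪, E𝄪, G♯.
Shared: G♯, A♯.

G♯, A♯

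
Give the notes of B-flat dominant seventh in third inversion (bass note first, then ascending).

Ab  Bb  D  F

B-flat dominant seventh = Bb–D–F–Ab; third inversion → seventh (Ab) lowest.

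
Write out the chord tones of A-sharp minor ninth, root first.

A-sharp – C-sharp – E-sharp – G-sharp – B-sharp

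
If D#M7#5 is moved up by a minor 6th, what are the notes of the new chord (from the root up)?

D# up a minor 6th → B. New chord: B augmented major seventh.
root → B
3rd (major 3rd) → D#
5th (augmented 5th) → F##
7th (major 7th) → A#

B – D# – F## – A#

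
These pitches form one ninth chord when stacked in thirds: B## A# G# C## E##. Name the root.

A#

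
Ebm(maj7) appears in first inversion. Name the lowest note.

Ebm(maj7) in root position is Eb–Gb–Bb–D.
First inversion places the third in the bass, which is Gb.

Gb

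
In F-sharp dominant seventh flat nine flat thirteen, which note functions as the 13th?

Root of F-sharp dominant seventh flat nine flat thirteen = F-sharp. The 13th is a minor 13th: F-sharp up a minor 13th → D.

D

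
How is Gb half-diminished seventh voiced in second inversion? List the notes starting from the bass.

In root position, Gb half-diminished seventh is G-flat–B-double-flat–D-double-flat–F-flat.
Second inversion puts the fifth (D-double-flat) in the bass.

D-double-flat, F-flat, G-flat, B-double-flat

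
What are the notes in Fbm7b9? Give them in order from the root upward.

F♭  A𝄫  C♭  E𝄫  G𝄫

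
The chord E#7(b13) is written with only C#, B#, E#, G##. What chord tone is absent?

D#

The full E#7(b13) chord is E#, G##, B#, D#, C#.
Comparing with the voicing, the minor 7th (7th) — D# — is absent.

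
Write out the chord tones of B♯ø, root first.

B♯ø is a half-diminished seventh built on B♯.
root → B♯
3rd (minor 3rd) → D♯
5th (diminished 5th) → F♯
7th (minor 7th) → A♯

B♯ – D♯ – F♯ – A♯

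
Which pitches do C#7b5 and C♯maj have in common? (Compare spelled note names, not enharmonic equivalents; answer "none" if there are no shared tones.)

C♯, E♯

C#7b5: C♯ E♯ G B
C♯maj: C♯ E♯ G♯
Common to both → C♯, E♯.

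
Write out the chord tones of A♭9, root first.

Ab, C, Eb, Gb, Bb

A♭9 is a dominant ninth built on Ab.
root → Ab
3rd (major 3rd) → C
5th (perfect 5th) → Eb
7th (minor 7th) → Gb
9th (major 9th) → Bb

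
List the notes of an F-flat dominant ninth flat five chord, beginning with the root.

F-flat, A-flat, C-double-flat, E-double-flat, G-flat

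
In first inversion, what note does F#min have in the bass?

F#min = F♯–A–C♯. First inversion → third in the bass = A.

A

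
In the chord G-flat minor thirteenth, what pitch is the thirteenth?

E-flat

G-flat minor thirteenth is built on G-flat; its 13th is a major 13th above the root.
A sixth above G uses the letter E, and the major 13th above G-flat is E-flat.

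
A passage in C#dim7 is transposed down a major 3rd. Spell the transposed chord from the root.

A  C  Eb  Gb

C# down a major 3rd → A. New chord: A diminished seventh.
- root: A
- minor 3rd: C
- diminished 5th: Eb
- diminished 7th: Gb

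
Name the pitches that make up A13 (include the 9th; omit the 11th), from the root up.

Root A, quality dominant thirteenth:
Root: A
Major 3rd (3rd): C#
Perfect 5th (5th): E
Minor 7th (7th): G
Major 9th (9th): B
Major 13th (13th): F#

A C# E G B F#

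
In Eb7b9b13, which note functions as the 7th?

Db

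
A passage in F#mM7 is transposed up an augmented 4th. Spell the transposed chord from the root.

B# – D# – F## – A##

F# up an augmented 4th → B#. New chord: B# minor-major seventh.
B# — root
D# — minor 3rd
F## — perfect 5th
A## — major 7th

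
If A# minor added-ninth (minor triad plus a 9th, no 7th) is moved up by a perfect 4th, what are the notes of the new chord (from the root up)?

A-sharp up a perfect 4th → D-sharp. New chord: D-sharp minor added-ninth.
root → D-sharp
3rd (minor 3rd) → F-sharp
5th (perfect 5th) → A-sharp
9th (major 9th) → E-sharp

D-sharp, F-sharp, A-sharp, E-sharp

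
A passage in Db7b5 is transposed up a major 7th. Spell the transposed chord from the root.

C – E – Gb – Bb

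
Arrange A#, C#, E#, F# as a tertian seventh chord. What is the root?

F#

Arranged so that each adjacent pair is a third by letter name: F# – A# – C# – E#.
The bottom of that stack, F#, is the root (this is F# major seventh).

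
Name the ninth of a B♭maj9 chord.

C

Root of B♭maj9 = Bb. The 9th is a major 9th: Bb up a major 9th → C.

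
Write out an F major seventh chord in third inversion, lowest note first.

E, F, A, C

In root position, F major seventh is F–A–C–E.
Third inversion puts the seventh (E) in the bass.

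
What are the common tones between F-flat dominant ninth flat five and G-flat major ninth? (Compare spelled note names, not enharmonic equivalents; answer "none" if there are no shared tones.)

A-flat, G-flat

F-flat dominant ninth flat five = F-flat, A-flat, C-double-flat, E-double-flat, G-flat.
G-flat major ninth = G-flat, B-flat, D-flat, F, A-flat.
Shared: A-flat, G-flat.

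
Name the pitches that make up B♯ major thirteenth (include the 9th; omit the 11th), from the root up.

B♯ D𝄪 F𝄪 A𝄪 C𝄪 G𝄪

B♯ major thirteenth is a major thirteenth built on B♯.
B♯ — root
D𝄪 — major 3rd
F𝄪 — perfect 5th
A𝄪 — major 7th
C𝄪 — major 9th
G𝄪 — major 13th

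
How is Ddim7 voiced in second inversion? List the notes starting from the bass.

In root position, Ddim7 is D–F–Ab–Cb.
Second inversion puts the fifth (Ab) in the bass.

Ab, Cb, D, F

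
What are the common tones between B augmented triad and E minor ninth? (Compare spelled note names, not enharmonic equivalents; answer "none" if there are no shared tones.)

B augmented triad = B, D#, F##.
E minor ninth = E, G, B, D, F#.
Shared: B.

B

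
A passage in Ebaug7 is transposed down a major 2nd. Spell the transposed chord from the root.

Eb down a major 2nd → Db. New chord: Db augmented seventh.
root → Db
3rd (major 3rd) → F
5th (augmented 5th) → A
7th (minor 7th) → Cb

Db, F, A, Cb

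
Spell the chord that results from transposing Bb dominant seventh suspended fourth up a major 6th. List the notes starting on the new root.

B-flat up a major 6th → G. New chord: G dominant seventh suspended fourth.
- root: G
- perfect 4th: C
- perfect 5th: D
- minor 7th: F

G – C – D – F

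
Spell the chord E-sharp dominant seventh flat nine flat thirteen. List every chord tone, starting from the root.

E#, G##, B#, D#, F#, C#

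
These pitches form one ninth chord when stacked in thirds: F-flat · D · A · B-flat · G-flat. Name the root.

G-flat

Arranged so that each adjacent pair is a third by letter name: G-flat – B-flat – D – F-flat – A.
The bottom of that stack, G-flat, is the root (this is G-flat dominant seventh sharp nine sharp five).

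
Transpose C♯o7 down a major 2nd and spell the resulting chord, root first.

B D F Ab

Transposed root: C# → B (major 2nd down). So we spell B diminished seventh:
Root: B
Minor 3rd (3rd): D
Diminished 5th (5th): F
Diminished 7th (7th): Ab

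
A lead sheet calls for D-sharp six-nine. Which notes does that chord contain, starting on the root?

Root D♯, quality six-nine:
Root: D♯
Major 3rd (3rd): F𝄪
Perfect 5th (5th): A♯
Major 6th (6th): B♯
Major 9th (9th): E♯

D♯ F𝄪 A♯ B♯ E♯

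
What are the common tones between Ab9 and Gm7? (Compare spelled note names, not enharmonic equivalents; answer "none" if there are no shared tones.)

B♭

Ab9: A♭ C E♭ G♭ B♭
Gm7: G B♭ D F
Common to both → B♭.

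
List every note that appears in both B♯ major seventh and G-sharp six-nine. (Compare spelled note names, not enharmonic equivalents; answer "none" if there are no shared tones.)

B♯ major seventh = B-sharp, D-double-sharp, F-double-sharp, A-double-sharp.
G-sharp six-nine = G-sharp, B-sharp, D-sharp, E-sharp, A-sharp.
Shared: B-sharp.

B-sharp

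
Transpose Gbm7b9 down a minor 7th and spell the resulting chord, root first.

G♭ down a minor 7th → A♭. New chord: A♭ minor seventh flat nine.
Root: A♭
Minor 3rd (3rd): C♭
Perfect 5th (5th): E♭
Minor 7th (7th): G♭
Minor 9th (9th): B𝄫

A♭  C♭  E♭  G♭  B𝄫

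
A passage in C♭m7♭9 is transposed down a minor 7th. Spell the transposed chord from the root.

Transposed root: Cb → Db (minor 7th down). So we spell Db minor seventh flat nine:
- root: Db
- minor 3rd: Fb
- perfect 5th: Ab
- minor 7th: Cb
- minor 9th: Ebb

Db  Fb  Ab  Cb  Ebb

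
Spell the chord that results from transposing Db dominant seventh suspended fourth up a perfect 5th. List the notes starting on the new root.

A-flat  D-flat  E-flat  G-flat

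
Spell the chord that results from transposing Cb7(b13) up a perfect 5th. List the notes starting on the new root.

Gb Bb Db Fb Ebb

A perfect 5th up from Cb is Gb, so the new chord is Gb dominant seventh flat thirteen.
Root: Gb
Major 3rd (3rd): Bb
Perfect 5th (5th): Db
Minor 7th (7th): Fb
Minor 13th (13th): Ebb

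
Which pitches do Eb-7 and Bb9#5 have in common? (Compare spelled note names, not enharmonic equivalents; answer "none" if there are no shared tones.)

Eb-7: Eb Gb Bb Db
Bb9#5: Bb D F# Ab C
Common to both → Bb.

Bb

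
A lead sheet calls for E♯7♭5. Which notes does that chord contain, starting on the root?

E♯7♭5 is a dominant seventh flat five built on E♯.
- root: E♯
- major 3rd: G𝄪
- diminished 5th: B
- minor 7th: D♯

E♯, G𝄪, B, D♯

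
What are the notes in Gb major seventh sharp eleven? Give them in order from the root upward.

Root Gb, quality major seventh sharp eleven:
Gb — root
Bb — major 3rd
Db — perfect 5th
F — major 7th
C — augmented 11th

Gb – Bb – Db – F – C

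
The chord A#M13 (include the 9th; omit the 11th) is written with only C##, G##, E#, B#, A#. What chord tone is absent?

The full A#M13 chord is A#, C##, E#, G##, B#, F##.
Comparing with the voicing, the major 13th (13th) — F## — is absent.

F##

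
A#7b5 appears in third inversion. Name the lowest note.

A#7b5 = A#–C##–E–G#. Third inversion → seventh in the bass = G#.

G#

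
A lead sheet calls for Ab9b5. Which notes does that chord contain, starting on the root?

Root A♭, quality dominant ninth flat five:
A♭ — root
C — major 3rd
E𝄫 — diminished 5th
G♭ — minor 7th
B♭ — major 9th

A♭, C, E𝄫, G♭, B♭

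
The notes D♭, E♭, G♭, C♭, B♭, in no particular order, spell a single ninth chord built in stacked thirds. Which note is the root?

Stacking in thirds gives C♭ – E♭ – G♭ – B♭ – D♭, so C♭ is the root — C♭ major ninth.

C♭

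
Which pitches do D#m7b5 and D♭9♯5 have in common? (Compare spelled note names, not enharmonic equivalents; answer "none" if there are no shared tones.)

D#m7b5: D# F# A C#
D♭9♯5: Db F A Cb Eb
Common to both → A.

A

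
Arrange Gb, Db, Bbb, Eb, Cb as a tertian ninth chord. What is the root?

Stacking in thirds gives Cb – Eb – Gb – Bbb – Db, so Cb is the root — Cb dominant ninth.

Cb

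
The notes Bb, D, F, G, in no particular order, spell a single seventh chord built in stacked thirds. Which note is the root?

G

Arranged so that each adjacent pair is a third by letter name: G – Bb – D – F.
The bottom of that stack, G, is the root (this is G minor seventh).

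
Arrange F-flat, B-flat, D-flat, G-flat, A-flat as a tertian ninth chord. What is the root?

Arranged so that each adjacent pair is a third by letter name: G-flat – B-flat – D-flat – F-flat – A-flat.
The bottom of that stack, G-flat, is the root (this is G-flat dominant ninth).

G-flat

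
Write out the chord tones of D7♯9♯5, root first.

D  F#  A#  C  E#

D7♯9♯5: dominant seventh sharp nine sharp five on D.
Root: D
Major 3rd (3rd): F#
Augmented 5th (5th): A#
Minor 7th (7th): C
Augmented 9th (9th): E#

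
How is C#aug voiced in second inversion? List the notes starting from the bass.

G##, C#, E#

C#aug = C#–E#–G##; second inversion → fifth (G##) lowest.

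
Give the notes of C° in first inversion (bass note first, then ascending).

C° = C–Eb–Gb; first inversion → third (Eb) lowest.

Eb, Gb, C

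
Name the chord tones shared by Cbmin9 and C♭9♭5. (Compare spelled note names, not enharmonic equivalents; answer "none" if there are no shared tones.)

Cb, Bbb, Db

Cbmin9: Cb Ebb Gb Bbb Db
C♭9♭5: Cb Eb Gbb Bbb Db
Common to both → Cb, Bbb, Db.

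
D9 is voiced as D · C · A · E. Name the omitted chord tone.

F#

D9 = D, F#, A, C, E. The voicing lacks the 3rd (major 3rd), F#.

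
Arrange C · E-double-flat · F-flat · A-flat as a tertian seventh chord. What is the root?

F-flat

Arranged so that each adjacent pair is a third by letter name: F-flat – A-flat – C – E-double-flat.
The bottom of that stack, F-flat, is the root (this is F-flat augmented seventh).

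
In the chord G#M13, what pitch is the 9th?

A♯

Root of G#M13 = G♯. The 9th is a major 9th: G♯ up a major 9th → A♯.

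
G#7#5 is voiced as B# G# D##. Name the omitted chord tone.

G#7#5 = G#, B#, D##, F#. The voicing lacks the 7th (minor 7th), F#.

F#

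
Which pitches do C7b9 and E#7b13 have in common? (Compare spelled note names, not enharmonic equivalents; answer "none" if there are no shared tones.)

none

C7b9: C E G Bb Db
E#7b13: E# G## B# D# C#
Common to both → none.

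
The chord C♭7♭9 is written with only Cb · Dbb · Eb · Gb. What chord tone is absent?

The full C♭7♭9 chord is Cb, Eb, Gb, Bbb, Dbb.
Comparing with the voicing, the minor 7th (7th) — Bbb — is absent.

Bbb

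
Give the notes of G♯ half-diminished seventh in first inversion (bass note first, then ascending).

In root position, G♯ half-diminished seventh is G♯–B–D–F♯.
First inversion puts the third (B) in the bass.

B, D, F♯, G♯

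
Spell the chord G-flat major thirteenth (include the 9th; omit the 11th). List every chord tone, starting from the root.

Gb – Bb – Db – F – Ab – Eb

G-flat major thirteenth: major thirteenth on Gb.
- root: Gb
- major 3rd: Bb
- perfect 5th: Db
- major 7th: F
- major 9th: Ab
- major 13th: Eb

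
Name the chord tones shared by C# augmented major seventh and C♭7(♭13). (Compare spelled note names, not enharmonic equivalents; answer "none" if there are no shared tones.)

C# augmented major seventh = C#, E#, G##, B#.
C♭7(♭13) = Cb, Eb, Gb, Bbb, Abb.
Shared: none.

none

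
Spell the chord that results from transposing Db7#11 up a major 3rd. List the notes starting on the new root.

Transposed root: Db → F (major 3rd up). So we spell F dominant seventh sharp eleven:
- root: F
- major 3rd: A
- perfect 5th: C
- minor 7th: Eb
- augmented 11th: B

F A C Eb B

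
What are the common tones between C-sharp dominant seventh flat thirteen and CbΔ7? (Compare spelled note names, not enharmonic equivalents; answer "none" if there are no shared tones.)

none

C-sharp dominant seventh flat thirteen = C#, E#, G#, B, A.
CbΔ7 = Cb, Eb, Gb, Bb.
Shared: none.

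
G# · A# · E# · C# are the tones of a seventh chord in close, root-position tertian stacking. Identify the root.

A#

Stacking in thirds gives A# – C# – E# – G#, so A# is the root — A# minor seventh.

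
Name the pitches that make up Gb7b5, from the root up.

G♭ B♭ D𝄫 F♭

Gb7b5 is a dominant seventh flat five built on G♭.
Root: G♭
Major 3rd (3rd): B♭
Diminished 5th (5th): D𝄫
Minor 7th (7th): F♭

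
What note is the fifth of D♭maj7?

Root of D♭maj7 = Db. The 5th is a perfect 5th: Db up a perfect 5th → Ab.

Ab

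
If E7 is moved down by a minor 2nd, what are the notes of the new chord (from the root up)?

D♯, F𝄪, A♯, C♯

Transposed root: E → D♯ (minor 2nd down). So we spell D♯ dominant seventh:
root → D♯
3rd (major 3rd) → F𝄪
5th (perfect 5th) → A♯
7th (minor 7th) → C♯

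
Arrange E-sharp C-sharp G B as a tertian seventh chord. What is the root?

C-sharp

Arranged so that each adjacent pair is a third by letter name: C-sharp – E-sharp – G – B.
The bottom of that stack, C-sharp, is the root (this is C-sharp dominant seventh flat five).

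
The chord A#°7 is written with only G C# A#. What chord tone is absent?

E

The full A#°7 chord is A#, C#, E, G.
Comparing with the voicing, the diminished 5th (5th) — E — is absent.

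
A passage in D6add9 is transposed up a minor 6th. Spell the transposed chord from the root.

A minor 6th up from D is B♭, so the new chord is B♭ six-nine.
root → B♭
3rd (major 3rd) → D
5th (perfect 5th) → F
6th (major 6th) → G
9th (major 9th) → C

B♭, D, F, G, C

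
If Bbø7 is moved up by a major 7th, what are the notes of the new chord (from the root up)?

A major 7th up from Bb is A, so the new chord is A half-diminished seventh.
- root: A
- minor 3rd: C
- diminished 5th: Eb
- minor 7th: G

A – C – Eb – G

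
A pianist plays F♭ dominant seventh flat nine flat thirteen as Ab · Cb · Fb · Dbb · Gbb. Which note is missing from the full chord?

F♭ dominant seventh flat nine flat thirteen = Fb, Ab, Cb, Ebb, Gbb, Dbb. The voicing lacks the 7th (minor 7th), Ebb.

Ebb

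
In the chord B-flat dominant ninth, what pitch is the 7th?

Ab

B-flat dominant ninth is built on Bb; its 7th is a minor 7th above the root.
A seventh above B uses the letter A, and the minor 7th above Bb is Ab.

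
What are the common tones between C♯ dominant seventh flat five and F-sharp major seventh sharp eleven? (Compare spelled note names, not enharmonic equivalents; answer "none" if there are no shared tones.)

C-sharp, E-sharp

C♯ dominant seventh flat five: C-sharp E-sharp G B
F-sharp major seventh sharp eleven: F-sharp A-sharp C-sharp E-sharp B-sharp
Common to both → C-sharp, E-sharp.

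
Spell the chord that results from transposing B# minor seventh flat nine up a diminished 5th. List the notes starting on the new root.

F-sharp – A – C-sharp – E – G

A diminished 5th up from B-sharp is F-sharp, so the new chord is F-sharp minor seventh flat nine.
- root: F-sharp
- minor 3rd: A
- perfect 5th: C-sharp
- minor 7th: E
- minor 9th: G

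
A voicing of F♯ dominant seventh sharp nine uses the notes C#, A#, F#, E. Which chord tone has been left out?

G##

The full F♯ dominant seventh sharp nine chord is F#, A#, C#, E, G##.
Comparing with the voicing, the augmented 9th (9th) — G## — is absent.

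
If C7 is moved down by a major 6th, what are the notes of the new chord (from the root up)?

Eb, G, Bb, Db

Transposed root: C → Eb (major 6th down). So we spell Eb dominant seventh:
root → Eb
3rd (major 3rd) → G
5th (perfect 5th) → Bb
7th (minor 7th) → Db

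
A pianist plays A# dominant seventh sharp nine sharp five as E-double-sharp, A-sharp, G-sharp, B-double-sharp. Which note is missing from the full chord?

A# dominant seventh sharp nine sharp five = A-sharp, C-double-sharp, E-double-sharp, G-sharp, B-double-sharp. The voicing lacks the 3rd (major 3rd), C-double-sharp.

C-double-sharp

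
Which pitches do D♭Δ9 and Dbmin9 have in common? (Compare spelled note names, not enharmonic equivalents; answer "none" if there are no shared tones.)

Db, Ab, Eb

D♭Δ9 = Db, F, Ab, C, Eb.
Dbmin9 = Db, Fb, Ab, Cb, Eb.
Shared: Db, Ab, Eb.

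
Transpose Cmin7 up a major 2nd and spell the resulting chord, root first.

D – F – A – C

A major 2nd up from C is D, so the new chord is D minor seventh.
- root: D
- minor 3rd: F
- perfect 5th: A
- minor 7th: C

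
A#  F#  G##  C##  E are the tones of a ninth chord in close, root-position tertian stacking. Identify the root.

F#

Stacking in thirds gives F# – A# – C## – E – G##, so F# is the root — F# dominant seventh sharp nine sharp five.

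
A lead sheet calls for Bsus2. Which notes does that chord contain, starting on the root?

Bsus2: suspended second on B.
root → B
2nd (major 2nd) → C#
5th (perfect 5th) → F#

B, C#, F#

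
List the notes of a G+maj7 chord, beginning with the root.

G, B, D♯, F♯

G+maj7: augmented major seventh on G.
G — root
B — major 3rd
D♯ — augmented 5th
F♯ — major 7th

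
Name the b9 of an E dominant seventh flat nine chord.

E dominant seventh flat nine is built on E; its 9th is a minor 9th above the root.
A second above E uses the letter F, and the minor 9th above E is F.

F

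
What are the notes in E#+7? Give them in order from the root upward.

E#+7: augmented seventh on E#.
Root: E#
Major 3rd (3rd): G##
Augmented 5th (5th): B##
Minor 7th (7th): D#

E# – G## – B## – D#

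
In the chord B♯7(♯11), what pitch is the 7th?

A#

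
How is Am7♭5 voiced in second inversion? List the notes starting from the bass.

Eb, G, A, C

In root position, Am7♭5 is A–C–Eb–G.
Second inversion puts the fifth (Eb) in the bass.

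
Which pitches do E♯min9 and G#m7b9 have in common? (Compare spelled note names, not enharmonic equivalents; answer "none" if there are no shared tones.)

G# – D#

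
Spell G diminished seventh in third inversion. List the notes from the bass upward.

F-flat, G, B-flat, D-flat

G diminished seventh = G–B-flat–D-flat–F-flat; third inversion → seventh (F-flat) lowest.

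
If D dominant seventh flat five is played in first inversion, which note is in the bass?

D dominant seventh flat five = D–F-sharp–A-flat–C. First inversion → third in the bass = F-sharp.

F-sharp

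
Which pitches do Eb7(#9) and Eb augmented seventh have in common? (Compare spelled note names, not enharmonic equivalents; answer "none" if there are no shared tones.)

Eb – G – Db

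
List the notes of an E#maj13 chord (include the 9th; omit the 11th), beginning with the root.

E# – G## – B# – D## – F## – C##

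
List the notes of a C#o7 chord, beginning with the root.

C#o7 is a diminished seventh built on C#.
Root: C#
Minor 3rd (3rd): E
Diminished 5th (5th): G
Diminished 7th (7th): Bb

C#, E, G, Bb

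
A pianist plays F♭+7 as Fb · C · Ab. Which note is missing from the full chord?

The full F♭+7 chord is Fb, Ab, C, Ebb.
Comparing with the voicing, the minor 7th (7th) — Ebb — is absent.

Ebb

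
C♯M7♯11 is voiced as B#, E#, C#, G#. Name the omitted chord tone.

The full C♯M7♯11 chord is C#, E#, G#, B#, F##.
Comparing with the voicing, the augmented 11th (11th) — F## — is absent.

F##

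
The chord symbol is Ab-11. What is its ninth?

Ab-11 is built on A♭; its 9th is a major 9th above the root.
A second above A uses the letter B, and the major 9th above A♭ is B♭.

B♭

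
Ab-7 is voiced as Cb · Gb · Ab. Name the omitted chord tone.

Eb

The full Ab-7 chord is Ab, Cb, Eb, Gb.
Comparing with the voicing, the perfect 5th (5th) — Eb — is absent.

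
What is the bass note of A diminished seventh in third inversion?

Gb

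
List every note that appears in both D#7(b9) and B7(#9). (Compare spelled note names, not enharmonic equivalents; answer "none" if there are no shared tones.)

D#

D#7(b9) = D#, F##, A#, C#, E.
B7(#9) = B, D#, F#, A, C##.
Shared: D#.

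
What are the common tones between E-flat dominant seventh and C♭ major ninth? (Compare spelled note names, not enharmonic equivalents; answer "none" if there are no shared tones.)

E-flat, B-flat, D-flat

E-flat dominant seventh = E-flat, G, B-flat, D-flat.
C♭ major ninth = C-flat, E-flat, G-flat, B-flat, D-flat.
Shared: E-flat, B-flat, D-flat.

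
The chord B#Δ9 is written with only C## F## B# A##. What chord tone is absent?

D##

The full B#Δ9 chord is B#, D##, F##, A##, C##.
Comparing with the voicing, the major 3rd (3rd) — D## — is absent.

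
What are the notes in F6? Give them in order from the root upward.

F A C D

F6 is a major sixth built on F.
root → F
3rd (major 3rd) → A
5th (perfect 5th) → C
6th (major 6th) → D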